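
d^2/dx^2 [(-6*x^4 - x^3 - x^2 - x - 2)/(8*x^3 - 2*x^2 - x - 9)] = 2*(-152*x^6 - 1548*x^5 - 1518*x^4 - 673*x^3 - 3297*x^2 - 633*x - 38)/(512*x^9 - 384*x^8 - 96*x^7 - 1640*x^6 + 876*x^5 + 318*x^4 + 1835*x^3 - 513*x^2 - 243*x - 729)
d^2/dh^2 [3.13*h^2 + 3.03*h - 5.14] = 6.26000000000000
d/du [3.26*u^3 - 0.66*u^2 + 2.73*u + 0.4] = 9.78*u^2 - 1.32*u + 2.73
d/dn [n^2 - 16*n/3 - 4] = 2*n - 16/3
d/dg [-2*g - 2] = -2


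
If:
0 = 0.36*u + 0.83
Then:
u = -2.31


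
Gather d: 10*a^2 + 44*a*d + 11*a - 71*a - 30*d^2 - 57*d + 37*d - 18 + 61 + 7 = 10*a^2 - 60*a - 30*d^2 + d*(44*a - 20) + 50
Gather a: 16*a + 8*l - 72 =16*a + 8*l - 72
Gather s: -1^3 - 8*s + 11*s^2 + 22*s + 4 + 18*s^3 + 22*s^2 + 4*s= 18*s^3 + 33*s^2 + 18*s + 3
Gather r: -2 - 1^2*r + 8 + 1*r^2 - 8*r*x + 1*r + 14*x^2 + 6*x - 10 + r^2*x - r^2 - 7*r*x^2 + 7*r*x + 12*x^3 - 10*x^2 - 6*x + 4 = r^2*x + r*(-7*x^2 - x) + 12*x^3 + 4*x^2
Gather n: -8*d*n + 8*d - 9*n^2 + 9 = -8*d*n + 8*d - 9*n^2 + 9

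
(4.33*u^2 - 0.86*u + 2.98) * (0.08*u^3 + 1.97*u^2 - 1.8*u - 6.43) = 0.3464*u^5 + 8.4613*u^4 - 9.2498*u^3 - 20.4233*u^2 + 0.1658*u - 19.1614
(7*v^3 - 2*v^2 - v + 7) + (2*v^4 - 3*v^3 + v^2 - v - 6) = 2*v^4 + 4*v^3 - v^2 - 2*v + 1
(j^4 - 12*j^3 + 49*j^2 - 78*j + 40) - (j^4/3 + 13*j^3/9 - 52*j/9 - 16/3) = 2*j^4/3 - 121*j^3/9 + 49*j^2 - 650*j/9 + 136/3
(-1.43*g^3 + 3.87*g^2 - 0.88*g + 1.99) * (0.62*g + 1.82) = -0.8866*g^4 - 0.2032*g^3 + 6.4978*g^2 - 0.3678*g + 3.6218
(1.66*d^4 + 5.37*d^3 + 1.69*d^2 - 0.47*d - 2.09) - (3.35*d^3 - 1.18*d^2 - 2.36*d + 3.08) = 1.66*d^4 + 2.02*d^3 + 2.87*d^2 + 1.89*d - 5.17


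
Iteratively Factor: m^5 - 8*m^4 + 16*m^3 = (m - 4)*(m^4 - 4*m^3) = m*(m - 4)*(m^3 - 4*m^2) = m^2*(m - 4)*(m^2 - 4*m) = m^2*(m - 4)^2*(m)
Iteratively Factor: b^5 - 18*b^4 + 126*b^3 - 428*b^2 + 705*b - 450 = (b - 3)*(b^4 - 15*b^3 + 81*b^2 - 185*b + 150) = (b - 5)*(b - 3)*(b^3 - 10*b^2 + 31*b - 30) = (b - 5)*(b - 3)*(b - 2)*(b^2 - 8*b + 15) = (b - 5)*(b - 3)^2*(b - 2)*(b - 5)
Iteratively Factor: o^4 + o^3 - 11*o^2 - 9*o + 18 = (o - 1)*(o^3 + 2*o^2 - 9*o - 18) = (o - 3)*(o - 1)*(o^2 + 5*o + 6) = (o - 3)*(o - 1)*(o + 3)*(o + 2)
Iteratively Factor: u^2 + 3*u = (u + 3)*(u)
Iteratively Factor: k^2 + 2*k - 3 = (k + 3)*(k - 1)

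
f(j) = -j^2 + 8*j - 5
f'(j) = 8 - 2*j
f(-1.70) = -21.49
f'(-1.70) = 11.40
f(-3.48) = -44.95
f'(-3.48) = 14.96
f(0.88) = 1.27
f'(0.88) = 6.24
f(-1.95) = -24.40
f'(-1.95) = 11.90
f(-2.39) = -29.83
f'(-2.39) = 12.78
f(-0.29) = -7.40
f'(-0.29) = 8.58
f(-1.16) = -15.63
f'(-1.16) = 10.32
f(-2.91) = -36.75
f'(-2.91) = 13.82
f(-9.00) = -158.00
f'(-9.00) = 26.00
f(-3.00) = -38.00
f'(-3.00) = 14.00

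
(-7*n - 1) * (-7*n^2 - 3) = 49*n^3 + 7*n^2 + 21*n + 3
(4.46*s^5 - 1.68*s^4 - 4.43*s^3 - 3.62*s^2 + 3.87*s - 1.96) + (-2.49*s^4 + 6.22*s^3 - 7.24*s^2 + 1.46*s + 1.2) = 4.46*s^5 - 4.17*s^4 + 1.79*s^3 - 10.86*s^2 + 5.33*s - 0.76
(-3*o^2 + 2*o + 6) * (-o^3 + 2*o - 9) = 3*o^5 - 2*o^4 - 12*o^3 + 31*o^2 - 6*o - 54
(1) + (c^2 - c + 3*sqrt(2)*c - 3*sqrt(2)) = c^2 - c + 3*sqrt(2)*c - 3*sqrt(2) + 1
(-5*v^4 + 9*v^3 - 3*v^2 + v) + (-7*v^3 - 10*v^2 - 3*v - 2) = -5*v^4 + 2*v^3 - 13*v^2 - 2*v - 2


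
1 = 1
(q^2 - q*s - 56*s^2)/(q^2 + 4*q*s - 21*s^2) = (q - 8*s)/(q - 3*s)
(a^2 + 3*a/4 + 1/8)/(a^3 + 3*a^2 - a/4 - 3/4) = (4*a + 1)/(2*(2*a^2 + 5*a - 3))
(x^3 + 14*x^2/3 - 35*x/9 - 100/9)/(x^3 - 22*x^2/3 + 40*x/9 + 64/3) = (3*x^2 + 10*x - 25)/(3*x^2 - 26*x + 48)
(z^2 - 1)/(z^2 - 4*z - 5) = (z - 1)/(z - 5)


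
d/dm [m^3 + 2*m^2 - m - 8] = 3*m^2 + 4*m - 1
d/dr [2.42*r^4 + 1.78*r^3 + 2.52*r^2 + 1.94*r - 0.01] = 9.68*r^3 + 5.34*r^2 + 5.04*r + 1.94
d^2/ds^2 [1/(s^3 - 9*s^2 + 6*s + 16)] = 6*((3 - s)*(s^3 - 9*s^2 + 6*s + 16) + 3*(s^2 - 6*s + 2)^2)/(s^3 - 9*s^2 + 6*s + 16)^3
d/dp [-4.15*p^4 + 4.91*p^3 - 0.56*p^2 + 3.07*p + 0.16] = -16.6*p^3 + 14.73*p^2 - 1.12*p + 3.07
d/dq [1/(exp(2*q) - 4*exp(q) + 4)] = 2*(2 - exp(q))*exp(q)/(exp(2*q) - 4*exp(q) + 4)^2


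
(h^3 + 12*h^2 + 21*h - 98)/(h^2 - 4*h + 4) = (h^2 + 14*h + 49)/(h - 2)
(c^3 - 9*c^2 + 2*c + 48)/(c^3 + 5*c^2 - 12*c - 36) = (c - 8)/(c + 6)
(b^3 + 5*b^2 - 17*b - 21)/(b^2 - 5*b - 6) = (b^2 + 4*b - 21)/(b - 6)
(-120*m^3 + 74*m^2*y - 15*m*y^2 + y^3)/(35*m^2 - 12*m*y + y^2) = (24*m^2 - 10*m*y + y^2)/(-7*m + y)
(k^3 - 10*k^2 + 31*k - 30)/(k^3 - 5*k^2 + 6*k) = (k - 5)/k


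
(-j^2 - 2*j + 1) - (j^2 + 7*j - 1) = -2*j^2 - 9*j + 2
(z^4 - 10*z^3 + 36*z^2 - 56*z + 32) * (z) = z^5 - 10*z^4 + 36*z^3 - 56*z^2 + 32*z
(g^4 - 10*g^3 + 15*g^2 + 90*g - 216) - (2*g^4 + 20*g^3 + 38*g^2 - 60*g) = -g^4 - 30*g^3 - 23*g^2 + 150*g - 216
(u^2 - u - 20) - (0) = u^2 - u - 20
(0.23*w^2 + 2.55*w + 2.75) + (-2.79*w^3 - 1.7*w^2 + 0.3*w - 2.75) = -2.79*w^3 - 1.47*w^2 + 2.85*w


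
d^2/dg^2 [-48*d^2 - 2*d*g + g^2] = 2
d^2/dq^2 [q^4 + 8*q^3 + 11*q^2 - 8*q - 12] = 12*q^2 + 48*q + 22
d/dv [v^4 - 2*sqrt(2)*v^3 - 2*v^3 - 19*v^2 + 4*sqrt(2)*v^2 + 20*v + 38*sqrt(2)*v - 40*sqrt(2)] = 4*v^3 - 6*sqrt(2)*v^2 - 6*v^2 - 38*v + 8*sqrt(2)*v + 20 + 38*sqrt(2)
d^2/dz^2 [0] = 0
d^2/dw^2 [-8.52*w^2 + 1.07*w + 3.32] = -17.0400000000000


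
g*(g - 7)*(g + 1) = g^3 - 6*g^2 - 7*g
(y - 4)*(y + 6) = y^2 + 2*y - 24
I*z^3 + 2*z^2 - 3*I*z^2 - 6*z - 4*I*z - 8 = (z - 4)*(z - 2*I)*(I*z + I)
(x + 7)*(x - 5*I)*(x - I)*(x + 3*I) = x^4 + 7*x^3 - 3*I*x^3 + 13*x^2 - 21*I*x^2 + 91*x - 15*I*x - 105*I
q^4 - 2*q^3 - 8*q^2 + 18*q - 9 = (q - 3)*(q - 1)^2*(q + 3)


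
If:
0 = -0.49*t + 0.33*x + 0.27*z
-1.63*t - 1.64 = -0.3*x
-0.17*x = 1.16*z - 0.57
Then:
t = -1.58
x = -3.12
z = 0.95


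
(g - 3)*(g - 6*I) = g^2 - 3*g - 6*I*g + 18*I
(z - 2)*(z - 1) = z^2 - 3*z + 2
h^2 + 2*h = h*(h + 2)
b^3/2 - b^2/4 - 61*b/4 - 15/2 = (b/2 + 1/4)*(b - 6)*(b + 5)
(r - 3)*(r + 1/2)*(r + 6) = r^3 + 7*r^2/2 - 33*r/2 - 9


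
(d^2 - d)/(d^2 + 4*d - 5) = d/(d + 5)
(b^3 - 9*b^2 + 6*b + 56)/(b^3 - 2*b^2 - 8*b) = (b - 7)/b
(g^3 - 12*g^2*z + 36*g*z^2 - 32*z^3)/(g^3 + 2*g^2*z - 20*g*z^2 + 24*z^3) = (g - 8*z)/(g + 6*z)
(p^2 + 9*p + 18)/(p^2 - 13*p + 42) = (p^2 + 9*p + 18)/(p^2 - 13*p + 42)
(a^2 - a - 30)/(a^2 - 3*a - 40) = (a - 6)/(a - 8)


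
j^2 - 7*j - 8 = (j - 8)*(j + 1)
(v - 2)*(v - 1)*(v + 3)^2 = v^4 + 3*v^3 - 7*v^2 - 15*v + 18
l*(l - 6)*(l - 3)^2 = l^4 - 12*l^3 + 45*l^2 - 54*l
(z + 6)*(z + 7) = z^2 + 13*z + 42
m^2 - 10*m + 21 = (m - 7)*(m - 3)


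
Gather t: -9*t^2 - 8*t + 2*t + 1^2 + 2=-9*t^2 - 6*t + 3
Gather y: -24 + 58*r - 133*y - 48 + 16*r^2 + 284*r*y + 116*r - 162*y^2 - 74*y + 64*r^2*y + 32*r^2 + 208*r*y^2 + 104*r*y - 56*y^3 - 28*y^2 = 48*r^2 + 174*r - 56*y^3 + y^2*(208*r - 190) + y*(64*r^2 + 388*r - 207) - 72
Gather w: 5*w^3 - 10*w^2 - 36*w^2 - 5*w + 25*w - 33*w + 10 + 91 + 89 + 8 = 5*w^3 - 46*w^2 - 13*w + 198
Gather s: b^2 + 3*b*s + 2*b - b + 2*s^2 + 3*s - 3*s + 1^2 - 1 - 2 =b^2 + 3*b*s + b + 2*s^2 - 2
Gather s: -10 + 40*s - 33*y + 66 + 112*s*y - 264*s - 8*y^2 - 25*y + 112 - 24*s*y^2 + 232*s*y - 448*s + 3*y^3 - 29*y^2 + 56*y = s*(-24*y^2 + 344*y - 672) + 3*y^3 - 37*y^2 - 2*y + 168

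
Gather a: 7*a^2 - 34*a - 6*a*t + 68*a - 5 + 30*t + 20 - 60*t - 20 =7*a^2 + a*(34 - 6*t) - 30*t - 5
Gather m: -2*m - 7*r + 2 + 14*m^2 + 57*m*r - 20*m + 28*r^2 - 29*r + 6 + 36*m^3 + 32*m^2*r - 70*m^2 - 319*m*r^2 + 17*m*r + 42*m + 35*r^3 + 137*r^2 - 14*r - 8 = 36*m^3 + m^2*(32*r - 56) + m*(-319*r^2 + 74*r + 20) + 35*r^3 + 165*r^2 - 50*r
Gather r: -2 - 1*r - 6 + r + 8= 0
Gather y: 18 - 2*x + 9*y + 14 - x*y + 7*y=-2*x + y*(16 - x) + 32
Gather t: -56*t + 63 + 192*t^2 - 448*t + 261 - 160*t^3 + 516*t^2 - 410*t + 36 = -160*t^3 + 708*t^2 - 914*t + 360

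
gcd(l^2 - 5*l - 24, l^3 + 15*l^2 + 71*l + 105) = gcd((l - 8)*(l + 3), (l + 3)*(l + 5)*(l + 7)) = l + 3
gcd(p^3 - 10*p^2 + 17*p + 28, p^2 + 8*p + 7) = p + 1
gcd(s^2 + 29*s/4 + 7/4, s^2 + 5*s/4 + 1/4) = s + 1/4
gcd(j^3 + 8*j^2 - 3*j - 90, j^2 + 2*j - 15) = j^2 + 2*j - 15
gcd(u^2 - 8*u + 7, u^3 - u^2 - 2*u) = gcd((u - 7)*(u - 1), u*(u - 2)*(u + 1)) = 1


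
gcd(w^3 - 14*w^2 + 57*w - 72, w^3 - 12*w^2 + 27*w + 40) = w - 8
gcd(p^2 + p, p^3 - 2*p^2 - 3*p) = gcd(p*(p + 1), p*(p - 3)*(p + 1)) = p^2 + p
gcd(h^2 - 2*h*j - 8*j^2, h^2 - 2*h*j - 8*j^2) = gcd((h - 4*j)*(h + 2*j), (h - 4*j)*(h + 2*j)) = h^2 - 2*h*j - 8*j^2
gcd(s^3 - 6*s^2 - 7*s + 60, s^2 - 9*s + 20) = s^2 - 9*s + 20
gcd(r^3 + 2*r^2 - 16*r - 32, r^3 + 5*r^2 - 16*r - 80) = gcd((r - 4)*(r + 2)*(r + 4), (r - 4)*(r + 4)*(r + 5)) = r^2 - 16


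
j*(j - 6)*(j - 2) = j^3 - 8*j^2 + 12*j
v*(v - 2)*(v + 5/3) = v^3 - v^2/3 - 10*v/3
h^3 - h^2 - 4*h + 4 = (h - 2)*(h - 1)*(h + 2)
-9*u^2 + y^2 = (-3*u + y)*(3*u + y)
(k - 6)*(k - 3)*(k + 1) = k^3 - 8*k^2 + 9*k + 18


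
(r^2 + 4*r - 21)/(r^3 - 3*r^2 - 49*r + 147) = 1/(r - 7)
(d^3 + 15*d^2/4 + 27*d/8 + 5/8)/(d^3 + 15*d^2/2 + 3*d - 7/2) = (8*d^2 + 22*d + 5)/(4*(2*d^2 + 13*d - 7))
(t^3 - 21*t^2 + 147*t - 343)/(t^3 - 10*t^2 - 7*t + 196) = (t - 7)/(t + 4)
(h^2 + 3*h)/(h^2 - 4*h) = (h + 3)/(h - 4)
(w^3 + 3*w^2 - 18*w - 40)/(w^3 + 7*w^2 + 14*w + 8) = (w^2 + w - 20)/(w^2 + 5*w + 4)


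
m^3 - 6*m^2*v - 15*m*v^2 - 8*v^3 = (m - 8*v)*(m + v)^2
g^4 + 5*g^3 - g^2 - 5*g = g*(g - 1)*(g + 1)*(g + 5)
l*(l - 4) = l^2 - 4*l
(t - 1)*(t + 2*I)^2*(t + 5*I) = t^4 - t^3 + 9*I*t^3 - 24*t^2 - 9*I*t^2 + 24*t - 20*I*t + 20*I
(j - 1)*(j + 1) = j^2 - 1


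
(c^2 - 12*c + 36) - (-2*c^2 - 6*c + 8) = 3*c^2 - 6*c + 28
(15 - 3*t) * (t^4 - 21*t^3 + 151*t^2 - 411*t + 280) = -3*t^5 + 78*t^4 - 768*t^3 + 3498*t^2 - 7005*t + 4200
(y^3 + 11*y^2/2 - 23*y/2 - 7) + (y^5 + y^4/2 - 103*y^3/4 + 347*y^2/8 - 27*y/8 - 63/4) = y^5 + y^4/2 - 99*y^3/4 + 391*y^2/8 - 119*y/8 - 91/4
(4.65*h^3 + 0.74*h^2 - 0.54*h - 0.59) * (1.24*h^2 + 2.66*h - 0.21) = 5.766*h^5 + 13.2866*h^4 + 0.3223*h^3 - 2.3234*h^2 - 1.456*h + 0.1239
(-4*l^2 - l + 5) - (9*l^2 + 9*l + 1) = -13*l^2 - 10*l + 4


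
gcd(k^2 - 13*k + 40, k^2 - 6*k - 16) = k - 8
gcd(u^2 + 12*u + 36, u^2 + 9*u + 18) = u + 6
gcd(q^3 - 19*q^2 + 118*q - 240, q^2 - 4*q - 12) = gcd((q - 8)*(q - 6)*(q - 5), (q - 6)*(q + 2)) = q - 6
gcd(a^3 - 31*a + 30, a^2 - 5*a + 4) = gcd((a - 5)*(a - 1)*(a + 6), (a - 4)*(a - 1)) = a - 1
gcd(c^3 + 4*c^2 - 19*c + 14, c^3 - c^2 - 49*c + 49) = c^2 + 6*c - 7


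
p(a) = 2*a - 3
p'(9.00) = 2.00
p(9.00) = 15.00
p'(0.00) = 2.00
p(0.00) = -3.00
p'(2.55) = 2.00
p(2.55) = 2.10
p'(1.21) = 2.00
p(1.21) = -0.58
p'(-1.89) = 2.00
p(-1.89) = -6.78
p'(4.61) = 2.00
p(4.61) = 6.22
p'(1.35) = 2.00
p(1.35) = -0.30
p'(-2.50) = 2.00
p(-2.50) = -8.00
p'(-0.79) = 2.00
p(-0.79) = -4.58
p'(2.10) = 2.00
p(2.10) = 1.20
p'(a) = 2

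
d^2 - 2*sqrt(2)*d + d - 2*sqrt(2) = (d + 1)*(d - 2*sqrt(2))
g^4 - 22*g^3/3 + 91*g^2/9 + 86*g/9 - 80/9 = (g - 5)*(g - 8/3)*(g - 2/3)*(g + 1)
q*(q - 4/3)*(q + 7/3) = q^3 + q^2 - 28*q/9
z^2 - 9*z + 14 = (z - 7)*(z - 2)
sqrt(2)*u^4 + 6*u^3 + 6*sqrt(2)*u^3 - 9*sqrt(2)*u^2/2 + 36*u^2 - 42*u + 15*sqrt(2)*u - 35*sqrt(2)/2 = (u - 1)*(u + 7)*(u + 5*sqrt(2)/2)*(sqrt(2)*u + 1)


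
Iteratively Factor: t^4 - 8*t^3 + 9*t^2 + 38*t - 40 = (t - 5)*(t^3 - 3*t^2 - 6*t + 8) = (t - 5)*(t - 4)*(t^2 + t - 2) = (t - 5)*(t - 4)*(t - 1)*(t + 2)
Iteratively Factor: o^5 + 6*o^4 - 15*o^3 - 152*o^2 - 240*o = (o)*(o^4 + 6*o^3 - 15*o^2 - 152*o - 240) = o*(o + 3)*(o^3 + 3*o^2 - 24*o - 80) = o*(o + 3)*(o + 4)*(o^2 - o - 20) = o*(o + 3)*(o + 4)^2*(o - 5)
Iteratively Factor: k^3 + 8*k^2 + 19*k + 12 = (k + 1)*(k^2 + 7*k + 12) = (k + 1)*(k + 3)*(k + 4)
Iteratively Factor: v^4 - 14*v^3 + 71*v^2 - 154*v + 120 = (v - 3)*(v^3 - 11*v^2 + 38*v - 40) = (v - 4)*(v - 3)*(v^2 - 7*v + 10) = (v - 5)*(v - 4)*(v - 3)*(v - 2)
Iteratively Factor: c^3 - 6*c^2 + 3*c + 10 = (c - 2)*(c^2 - 4*c - 5) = (c - 2)*(c + 1)*(c - 5)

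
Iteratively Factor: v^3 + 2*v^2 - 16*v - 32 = (v - 4)*(v^2 + 6*v + 8) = (v - 4)*(v + 2)*(v + 4)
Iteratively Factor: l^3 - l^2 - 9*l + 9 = (l - 1)*(l^2 - 9) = (l - 1)*(l + 3)*(l - 3)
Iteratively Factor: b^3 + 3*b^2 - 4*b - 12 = (b + 3)*(b^2 - 4) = (b + 2)*(b + 3)*(b - 2)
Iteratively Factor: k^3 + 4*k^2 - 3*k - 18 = (k - 2)*(k^2 + 6*k + 9) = (k - 2)*(k + 3)*(k + 3)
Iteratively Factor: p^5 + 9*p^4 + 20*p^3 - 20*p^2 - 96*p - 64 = (p + 4)*(p^4 + 5*p^3 - 20*p - 16) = (p + 1)*(p + 4)*(p^3 + 4*p^2 - 4*p - 16) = (p - 2)*(p + 1)*(p + 4)*(p^2 + 6*p + 8) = (p - 2)*(p + 1)*(p + 4)^2*(p + 2)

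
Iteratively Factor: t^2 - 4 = (t - 2)*(t + 2)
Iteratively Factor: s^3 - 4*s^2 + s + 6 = (s - 3)*(s^2 - s - 2) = (s - 3)*(s + 1)*(s - 2)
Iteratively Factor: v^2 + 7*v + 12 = (v + 3)*(v + 4)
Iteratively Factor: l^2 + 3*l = (l)*(l + 3)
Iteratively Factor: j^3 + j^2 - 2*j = (j - 1)*(j^2 + 2*j) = j*(j - 1)*(j + 2)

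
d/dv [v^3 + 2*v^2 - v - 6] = 3*v^2 + 4*v - 1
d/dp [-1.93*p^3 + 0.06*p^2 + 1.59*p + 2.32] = -5.79*p^2 + 0.12*p + 1.59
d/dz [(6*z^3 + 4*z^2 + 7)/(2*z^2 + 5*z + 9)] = (12*z^4 + 60*z^3 + 182*z^2 + 44*z - 35)/(4*z^4 + 20*z^3 + 61*z^2 + 90*z + 81)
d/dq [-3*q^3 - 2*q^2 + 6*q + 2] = -9*q^2 - 4*q + 6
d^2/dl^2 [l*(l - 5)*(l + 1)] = 6*l - 8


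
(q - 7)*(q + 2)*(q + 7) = q^3 + 2*q^2 - 49*q - 98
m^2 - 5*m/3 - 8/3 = (m - 8/3)*(m + 1)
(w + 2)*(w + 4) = w^2 + 6*w + 8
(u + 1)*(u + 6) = u^2 + 7*u + 6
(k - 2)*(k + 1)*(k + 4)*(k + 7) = k^4 + 10*k^3 + 15*k^2 - 50*k - 56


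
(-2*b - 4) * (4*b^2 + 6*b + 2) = -8*b^3 - 28*b^2 - 28*b - 8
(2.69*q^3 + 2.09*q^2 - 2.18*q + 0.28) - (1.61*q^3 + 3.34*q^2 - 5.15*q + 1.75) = 1.08*q^3 - 1.25*q^2 + 2.97*q - 1.47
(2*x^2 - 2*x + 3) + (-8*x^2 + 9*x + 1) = -6*x^2 + 7*x + 4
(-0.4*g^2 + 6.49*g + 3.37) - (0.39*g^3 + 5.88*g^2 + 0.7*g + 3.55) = -0.39*g^3 - 6.28*g^2 + 5.79*g - 0.18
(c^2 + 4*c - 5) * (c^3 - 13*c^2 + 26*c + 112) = c^5 - 9*c^4 - 31*c^3 + 281*c^2 + 318*c - 560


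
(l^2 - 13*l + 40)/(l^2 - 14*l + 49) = (l^2 - 13*l + 40)/(l^2 - 14*l + 49)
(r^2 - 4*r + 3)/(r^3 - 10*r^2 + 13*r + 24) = (r - 1)/(r^2 - 7*r - 8)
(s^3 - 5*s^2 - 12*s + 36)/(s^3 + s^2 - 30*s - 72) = (s - 2)/(s + 4)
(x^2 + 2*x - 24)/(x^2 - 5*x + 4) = (x + 6)/(x - 1)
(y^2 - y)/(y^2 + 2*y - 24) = y*(y - 1)/(y^2 + 2*y - 24)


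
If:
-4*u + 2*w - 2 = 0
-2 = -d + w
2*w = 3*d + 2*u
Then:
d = -1/2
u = -7/4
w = -5/2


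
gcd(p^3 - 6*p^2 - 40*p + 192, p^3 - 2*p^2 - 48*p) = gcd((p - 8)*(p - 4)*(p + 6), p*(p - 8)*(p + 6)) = p^2 - 2*p - 48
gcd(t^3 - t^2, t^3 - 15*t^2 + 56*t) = t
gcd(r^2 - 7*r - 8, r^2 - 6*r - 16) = r - 8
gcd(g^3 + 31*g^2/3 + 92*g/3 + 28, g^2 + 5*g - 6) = g + 6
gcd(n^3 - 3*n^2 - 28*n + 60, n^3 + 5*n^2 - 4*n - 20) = n^2 + 3*n - 10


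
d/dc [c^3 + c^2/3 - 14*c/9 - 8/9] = 3*c^2 + 2*c/3 - 14/9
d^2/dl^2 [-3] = 0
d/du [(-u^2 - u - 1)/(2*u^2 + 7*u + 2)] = 5*(1 - u^2)/(4*u^4 + 28*u^3 + 57*u^2 + 28*u + 4)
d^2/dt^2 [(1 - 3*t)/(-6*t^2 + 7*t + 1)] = 2*(27*(1 - 2*t)*(-6*t^2 + 7*t + 1) - (3*t - 1)*(12*t - 7)^2)/(-6*t^2 + 7*t + 1)^3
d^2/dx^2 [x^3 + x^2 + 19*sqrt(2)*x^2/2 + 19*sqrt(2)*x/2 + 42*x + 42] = 6*x + 2 + 19*sqrt(2)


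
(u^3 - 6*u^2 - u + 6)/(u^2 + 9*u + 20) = (u^3 - 6*u^2 - u + 6)/(u^2 + 9*u + 20)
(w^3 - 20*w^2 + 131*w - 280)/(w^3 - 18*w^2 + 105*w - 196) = (w^2 - 13*w + 40)/(w^2 - 11*w + 28)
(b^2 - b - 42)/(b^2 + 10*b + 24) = (b - 7)/(b + 4)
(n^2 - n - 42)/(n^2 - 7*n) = (n + 6)/n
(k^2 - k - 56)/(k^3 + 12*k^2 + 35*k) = (k - 8)/(k*(k + 5))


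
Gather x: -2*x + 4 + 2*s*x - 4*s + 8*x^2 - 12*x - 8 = -4*s + 8*x^2 + x*(2*s - 14) - 4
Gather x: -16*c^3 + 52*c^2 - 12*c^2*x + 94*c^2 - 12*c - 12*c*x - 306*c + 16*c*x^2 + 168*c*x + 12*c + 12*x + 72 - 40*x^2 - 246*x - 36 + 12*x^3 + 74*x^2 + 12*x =-16*c^3 + 146*c^2 - 306*c + 12*x^3 + x^2*(16*c + 34) + x*(-12*c^2 + 156*c - 222) + 36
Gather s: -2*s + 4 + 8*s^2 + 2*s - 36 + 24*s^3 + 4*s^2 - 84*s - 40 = 24*s^3 + 12*s^2 - 84*s - 72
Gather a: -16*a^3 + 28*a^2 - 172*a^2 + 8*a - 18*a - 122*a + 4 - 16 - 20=-16*a^3 - 144*a^2 - 132*a - 32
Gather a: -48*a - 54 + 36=-48*a - 18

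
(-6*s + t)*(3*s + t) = -18*s^2 - 3*s*t + t^2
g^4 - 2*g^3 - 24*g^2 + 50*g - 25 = (g - 5)*(g - 1)^2*(g + 5)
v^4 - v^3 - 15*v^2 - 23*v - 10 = (v - 5)*(v + 1)^2*(v + 2)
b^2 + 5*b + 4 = (b + 1)*(b + 4)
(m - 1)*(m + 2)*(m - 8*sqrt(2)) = m^3 - 8*sqrt(2)*m^2 + m^2 - 8*sqrt(2)*m - 2*m + 16*sqrt(2)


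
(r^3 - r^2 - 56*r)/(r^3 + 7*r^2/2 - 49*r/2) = 2*(r - 8)/(2*r - 7)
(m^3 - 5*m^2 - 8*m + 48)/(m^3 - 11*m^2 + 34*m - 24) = (m^2 - m - 12)/(m^2 - 7*m + 6)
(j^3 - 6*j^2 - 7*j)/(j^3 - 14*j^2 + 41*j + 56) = j/(j - 8)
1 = 1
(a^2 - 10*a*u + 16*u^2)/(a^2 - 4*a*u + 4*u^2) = (-a + 8*u)/(-a + 2*u)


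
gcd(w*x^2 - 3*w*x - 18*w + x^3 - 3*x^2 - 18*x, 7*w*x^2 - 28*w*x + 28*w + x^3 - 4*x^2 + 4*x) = 1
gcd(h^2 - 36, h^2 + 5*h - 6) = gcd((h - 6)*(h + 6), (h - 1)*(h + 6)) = h + 6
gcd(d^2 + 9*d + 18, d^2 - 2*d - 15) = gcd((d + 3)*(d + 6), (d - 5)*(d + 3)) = d + 3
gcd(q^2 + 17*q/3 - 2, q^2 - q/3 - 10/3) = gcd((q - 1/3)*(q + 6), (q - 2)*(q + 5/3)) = 1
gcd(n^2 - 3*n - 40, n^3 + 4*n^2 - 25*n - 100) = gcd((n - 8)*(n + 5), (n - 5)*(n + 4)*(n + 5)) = n + 5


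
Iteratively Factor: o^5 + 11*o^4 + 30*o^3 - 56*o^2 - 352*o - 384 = (o + 4)*(o^4 + 7*o^3 + 2*o^2 - 64*o - 96) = (o + 4)^2*(o^3 + 3*o^2 - 10*o - 24) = (o + 4)^3*(o^2 - o - 6) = (o + 2)*(o + 4)^3*(o - 3)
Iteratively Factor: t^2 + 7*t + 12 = (t + 3)*(t + 4)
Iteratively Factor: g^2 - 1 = (g + 1)*(g - 1)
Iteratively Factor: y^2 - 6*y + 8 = (y - 4)*(y - 2)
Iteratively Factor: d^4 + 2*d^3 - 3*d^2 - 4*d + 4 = (d - 1)*(d^3 + 3*d^2 - 4) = (d - 1)^2*(d^2 + 4*d + 4) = (d - 1)^2*(d + 2)*(d + 2)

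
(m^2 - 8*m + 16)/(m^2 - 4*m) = (m - 4)/m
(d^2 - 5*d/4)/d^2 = (d - 5/4)/d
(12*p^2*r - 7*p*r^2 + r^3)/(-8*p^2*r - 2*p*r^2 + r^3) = (-3*p + r)/(2*p + r)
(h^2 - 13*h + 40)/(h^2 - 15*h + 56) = (h - 5)/(h - 7)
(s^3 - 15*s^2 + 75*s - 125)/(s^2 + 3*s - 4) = (s^3 - 15*s^2 + 75*s - 125)/(s^2 + 3*s - 4)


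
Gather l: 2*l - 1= 2*l - 1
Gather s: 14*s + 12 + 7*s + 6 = 21*s + 18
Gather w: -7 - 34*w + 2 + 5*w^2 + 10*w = 5*w^2 - 24*w - 5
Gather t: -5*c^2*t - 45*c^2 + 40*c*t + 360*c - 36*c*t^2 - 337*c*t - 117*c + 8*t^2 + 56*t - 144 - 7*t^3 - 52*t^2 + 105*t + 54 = -45*c^2 + 243*c - 7*t^3 + t^2*(-36*c - 44) + t*(-5*c^2 - 297*c + 161) - 90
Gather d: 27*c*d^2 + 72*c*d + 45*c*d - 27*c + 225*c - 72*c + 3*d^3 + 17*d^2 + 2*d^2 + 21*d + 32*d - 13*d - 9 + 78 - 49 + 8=126*c + 3*d^3 + d^2*(27*c + 19) + d*(117*c + 40) + 28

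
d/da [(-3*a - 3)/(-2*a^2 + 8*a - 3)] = 3*(2*a^2 - 8*a - 4*(a - 2)*(a + 1) + 3)/(2*a^2 - 8*a + 3)^2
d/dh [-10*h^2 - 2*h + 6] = -20*h - 2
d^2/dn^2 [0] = 0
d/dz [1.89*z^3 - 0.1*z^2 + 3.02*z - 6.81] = 5.67*z^2 - 0.2*z + 3.02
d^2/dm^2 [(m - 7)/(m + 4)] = -22/(m + 4)^3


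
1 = 1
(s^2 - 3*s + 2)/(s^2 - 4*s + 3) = (s - 2)/(s - 3)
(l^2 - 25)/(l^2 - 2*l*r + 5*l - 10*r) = (5 - l)/(-l + 2*r)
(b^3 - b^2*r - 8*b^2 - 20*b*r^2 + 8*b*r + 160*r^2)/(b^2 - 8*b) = b - r - 20*r^2/b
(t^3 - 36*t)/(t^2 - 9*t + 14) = t*(t^2 - 36)/(t^2 - 9*t + 14)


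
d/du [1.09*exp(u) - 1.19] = 1.09*exp(u)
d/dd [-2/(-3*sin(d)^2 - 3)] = -8*sin(2*d)/(3*(cos(2*d) - 3)^2)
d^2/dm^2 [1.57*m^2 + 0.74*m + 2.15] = 3.14000000000000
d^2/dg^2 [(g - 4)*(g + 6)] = 2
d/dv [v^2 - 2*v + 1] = 2*v - 2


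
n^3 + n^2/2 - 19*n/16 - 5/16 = (n - 1)*(n + 1/4)*(n + 5/4)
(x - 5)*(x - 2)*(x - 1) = x^3 - 8*x^2 + 17*x - 10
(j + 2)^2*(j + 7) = j^3 + 11*j^2 + 32*j + 28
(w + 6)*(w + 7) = w^2 + 13*w + 42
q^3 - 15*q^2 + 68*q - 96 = (q - 8)*(q - 4)*(q - 3)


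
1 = 1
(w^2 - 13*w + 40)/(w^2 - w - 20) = (w - 8)/(w + 4)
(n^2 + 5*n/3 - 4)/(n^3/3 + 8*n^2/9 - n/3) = 3*(3*n - 4)/(n*(3*n - 1))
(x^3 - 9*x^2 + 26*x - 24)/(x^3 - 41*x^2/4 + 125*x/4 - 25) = 4*(x^2 - 5*x + 6)/(4*x^2 - 25*x + 25)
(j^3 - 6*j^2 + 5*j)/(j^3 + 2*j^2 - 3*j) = (j - 5)/(j + 3)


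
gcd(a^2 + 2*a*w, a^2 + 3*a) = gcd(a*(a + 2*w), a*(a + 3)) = a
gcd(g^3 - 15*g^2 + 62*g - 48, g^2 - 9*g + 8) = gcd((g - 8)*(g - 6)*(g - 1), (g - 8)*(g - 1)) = g^2 - 9*g + 8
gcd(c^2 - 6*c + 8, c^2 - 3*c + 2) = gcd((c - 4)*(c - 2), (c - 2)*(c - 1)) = c - 2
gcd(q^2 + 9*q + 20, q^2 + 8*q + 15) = q + 5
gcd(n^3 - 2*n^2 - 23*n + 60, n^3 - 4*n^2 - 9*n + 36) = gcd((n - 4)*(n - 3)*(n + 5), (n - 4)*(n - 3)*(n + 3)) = n^2 - 7*n + 12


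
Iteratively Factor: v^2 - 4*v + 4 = (v - 2)*(v - 2)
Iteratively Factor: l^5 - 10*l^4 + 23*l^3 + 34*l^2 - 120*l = (l + 2)*(l^4 - 12*l^3 + 47*l^2 - 60*l) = l*(l + 2)*(l^3 - 12*l^2 + 47*l - 60) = l*(l - 5)*(l + 2)*(l^2 - 7*l + 12) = l*(l - 5)*(l - 3)*(l + 2)*(l - 4)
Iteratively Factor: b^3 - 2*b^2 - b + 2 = (b - 2)*(b^2 - 1) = (b - 2)*(b - 1)*(b + 1)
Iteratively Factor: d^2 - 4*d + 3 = (d - 3)*(d - 1)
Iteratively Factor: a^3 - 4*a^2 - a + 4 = (a - 1)*(a^2 - 3*a - 4) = (a - 4)*(a - 1)*(a + 1)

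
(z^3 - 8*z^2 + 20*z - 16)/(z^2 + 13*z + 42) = (z^3 - 8*z^2 + 20*z - 16)/(z^2 + 13*z + 42)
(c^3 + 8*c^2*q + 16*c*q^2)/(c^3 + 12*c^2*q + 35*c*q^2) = (c^2 + 8*c*q + 16*q^2)/(c^2 + 12*c*q + 35*q^2)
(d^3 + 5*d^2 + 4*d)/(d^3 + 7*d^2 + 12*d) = (d + 1)/(d + 3)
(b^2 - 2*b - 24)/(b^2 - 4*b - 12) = (b + 4)/(b + 2)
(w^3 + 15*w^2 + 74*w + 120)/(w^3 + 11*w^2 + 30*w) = (w + 4)/w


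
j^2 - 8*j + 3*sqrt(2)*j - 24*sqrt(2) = (j - 8)*(j + 3*sqrt(2))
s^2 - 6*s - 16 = (s - 8)*(s + 2)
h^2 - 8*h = h*(h - 8)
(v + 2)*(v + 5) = v^2 + 7*v + 10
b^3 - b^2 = b^2*(b - 1)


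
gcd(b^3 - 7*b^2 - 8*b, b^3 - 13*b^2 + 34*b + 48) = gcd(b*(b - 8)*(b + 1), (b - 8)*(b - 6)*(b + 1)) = b^2 - 7*b - 8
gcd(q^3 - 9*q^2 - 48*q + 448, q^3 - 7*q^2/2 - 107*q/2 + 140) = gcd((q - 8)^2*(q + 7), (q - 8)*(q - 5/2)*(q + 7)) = q^2 - q - 56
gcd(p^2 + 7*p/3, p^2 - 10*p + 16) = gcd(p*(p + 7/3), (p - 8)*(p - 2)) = 1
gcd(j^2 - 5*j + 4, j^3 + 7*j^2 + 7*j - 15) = j - 1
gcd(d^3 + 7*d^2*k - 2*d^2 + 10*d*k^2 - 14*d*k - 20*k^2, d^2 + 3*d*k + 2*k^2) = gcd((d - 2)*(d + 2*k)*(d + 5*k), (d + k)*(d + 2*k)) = d + 2*k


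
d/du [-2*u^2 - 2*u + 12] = -4*u - 2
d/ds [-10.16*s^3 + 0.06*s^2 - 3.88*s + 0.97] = -30.48*s^2 + 0.12*s - 3.88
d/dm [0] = 0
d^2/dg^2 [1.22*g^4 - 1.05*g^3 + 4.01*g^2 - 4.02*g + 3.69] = 14.64*g^2 - 6.3*g + 8.02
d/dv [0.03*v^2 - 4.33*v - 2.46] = 0.06*v - 4.33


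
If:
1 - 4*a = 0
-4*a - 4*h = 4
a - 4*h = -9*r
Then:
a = 1/4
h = -5/4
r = -7/12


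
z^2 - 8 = (z - 2*sqrt(2))*(z + 2*sqrt(2))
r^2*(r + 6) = r^3 + 6*r^2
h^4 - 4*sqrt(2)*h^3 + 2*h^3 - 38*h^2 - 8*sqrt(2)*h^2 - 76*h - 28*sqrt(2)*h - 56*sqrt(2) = (h + 2)*(h - 7*sqrt(2))*(h + sqrt(2))*(h + 2*sqrt(2))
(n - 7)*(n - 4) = n^2 - 11*n + 28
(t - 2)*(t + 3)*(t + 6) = t^3 + 7*t^2 - 36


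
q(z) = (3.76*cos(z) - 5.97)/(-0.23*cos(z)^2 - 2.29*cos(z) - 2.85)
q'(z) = (-0.46*sin(z)*cos(z) - 2.29*sin(z))*(3.76*cos(z) - 5.97)/(-0.23*cos(z)^2 - 2.29*cos(z) - 2.85)^2 - 3.76*sin(z)/(-0.23*cos(z)^2 - 2.29*cos(z) - 2.85) = (-0.8648*cos(z)^2 + 2.7462*cos(z) + 24.3873)*sin(z)/(0.0529*cos(z)^4 + 1.0534*cos(z)^3 + 6.5551*cos(z)^2 + 13.053*cos(z) + 8.1225)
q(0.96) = 0.90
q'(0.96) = 1.17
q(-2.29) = 5.86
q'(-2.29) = -8.04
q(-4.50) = 2.84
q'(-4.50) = 4.11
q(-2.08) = 4.36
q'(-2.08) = -6.24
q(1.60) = 2.18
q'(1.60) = 3.14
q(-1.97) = 3.73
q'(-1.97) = -5.37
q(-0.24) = 0.44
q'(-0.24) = -0.22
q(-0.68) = 0.64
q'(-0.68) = -0.72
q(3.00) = 11.99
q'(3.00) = 4.50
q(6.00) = 0.45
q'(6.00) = -0.26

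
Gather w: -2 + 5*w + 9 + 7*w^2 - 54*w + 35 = 7*w^2 - 49*w + 42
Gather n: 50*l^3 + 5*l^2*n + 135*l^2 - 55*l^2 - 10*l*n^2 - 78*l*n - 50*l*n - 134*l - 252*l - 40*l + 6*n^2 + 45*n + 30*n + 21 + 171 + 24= 50*l^3 + 80*l^2 - 426*l + n^2*(6 - 10*l) + n*(5*l^2 - 128*l + 75) + 216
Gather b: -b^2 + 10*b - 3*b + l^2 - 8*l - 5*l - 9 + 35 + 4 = -b^2 + 7*b + l^2 - 13*l + 30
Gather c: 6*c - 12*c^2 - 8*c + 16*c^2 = 4*c^2 - 2*c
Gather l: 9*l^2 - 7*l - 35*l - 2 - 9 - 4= 9*l^2 - 42*l - 15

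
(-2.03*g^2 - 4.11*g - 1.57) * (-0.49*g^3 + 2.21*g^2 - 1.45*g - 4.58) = 0.9947*g^5 - 2.4724*g^4 - 5.3703*g^3 + 11.7872*g^2 + 21.1003*g + 7.1906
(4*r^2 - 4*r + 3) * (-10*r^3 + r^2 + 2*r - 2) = -40*r^5 + 44*r^4 - 26*r^3 - 13*r^2 + 14*r - 6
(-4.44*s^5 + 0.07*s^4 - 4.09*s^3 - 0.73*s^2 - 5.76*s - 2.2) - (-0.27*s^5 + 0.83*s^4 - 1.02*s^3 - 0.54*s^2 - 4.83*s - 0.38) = -4.17*s^5 - 0.76*s^4 - 3.07*s^3 - 0.19*s^2 - 0.93*s - 1.82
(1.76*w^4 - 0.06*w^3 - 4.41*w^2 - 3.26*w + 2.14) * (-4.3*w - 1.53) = -7.568*w^5 - 2.4348*w^4 + 19.0548*w^3 + 20.7653*w^2 - 4.2142*w - 3.2742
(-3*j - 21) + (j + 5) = -2*j - 16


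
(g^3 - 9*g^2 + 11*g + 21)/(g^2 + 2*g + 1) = (g^2 - 10*g + 21)/(g + 1)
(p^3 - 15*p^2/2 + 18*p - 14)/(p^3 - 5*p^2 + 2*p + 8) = (p^2 - 11*p/2 + 7)/(p^2 - 3*p - 4)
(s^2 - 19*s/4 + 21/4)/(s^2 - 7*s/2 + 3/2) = (4*s - 7)/(2*(2*s - 1))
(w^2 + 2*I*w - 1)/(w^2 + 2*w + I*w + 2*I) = (w + I)/(w + 2)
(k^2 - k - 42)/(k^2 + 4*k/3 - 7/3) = 3*(k^2 - k - 42)/(3*k^2 + 4*k - 7)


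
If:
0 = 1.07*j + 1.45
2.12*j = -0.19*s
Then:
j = -1.36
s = 15.12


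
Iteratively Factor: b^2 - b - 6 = (b + 2)*(b - 3)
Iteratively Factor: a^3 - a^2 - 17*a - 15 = (a - 5)*(a^2 + 4*a + 3) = (a - 5)*(a + 1)*(a + 3)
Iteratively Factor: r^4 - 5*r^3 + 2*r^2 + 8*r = (r)*(r^3 - 5*r^2 + 2*r + 8) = r*(r - 2)*(r^2 - 3*r - 4) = r*(r - 4)*(r - 2)*(r + 1)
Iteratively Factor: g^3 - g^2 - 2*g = (g)*(g^2 - g - 2) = g*(g + 1)*(g - 2)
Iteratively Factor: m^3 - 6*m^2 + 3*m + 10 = (m - 5)*(m^2 - m - 2) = (m - 5)*(m - 2)*(m + 1)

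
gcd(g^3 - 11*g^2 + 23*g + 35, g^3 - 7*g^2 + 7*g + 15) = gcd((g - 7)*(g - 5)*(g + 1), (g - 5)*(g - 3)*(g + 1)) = g^2 - 4*g - 5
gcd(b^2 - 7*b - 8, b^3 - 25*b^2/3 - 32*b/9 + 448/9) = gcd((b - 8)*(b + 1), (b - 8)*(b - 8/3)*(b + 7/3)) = b - 8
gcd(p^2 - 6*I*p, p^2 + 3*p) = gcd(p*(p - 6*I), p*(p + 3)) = p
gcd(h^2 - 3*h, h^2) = h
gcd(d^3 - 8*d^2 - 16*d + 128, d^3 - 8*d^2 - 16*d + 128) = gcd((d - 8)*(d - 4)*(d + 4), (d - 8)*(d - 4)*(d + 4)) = d^3 - 8*d^2 - 16*d + 128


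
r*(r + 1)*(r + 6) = r^3 + 7*r^2 + 6*r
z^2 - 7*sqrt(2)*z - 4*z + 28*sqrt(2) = (z - 4)*(z - 7*sqrt(2))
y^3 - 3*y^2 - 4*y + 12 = (y - 3)*(y - 2)*(y + 2)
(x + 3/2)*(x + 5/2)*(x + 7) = x^3 + 11*x^2 + 127*x/4 + 105/4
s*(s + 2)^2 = s^3 + 4*s^2 + 4*s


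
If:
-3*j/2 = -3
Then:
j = 2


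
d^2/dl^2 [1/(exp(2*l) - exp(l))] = -((exp(l) - 1)*(4*exp(l) - 1) - 2*(2*exp(l) - 1)^2)*exp(-l)/(exp(l) - 1)^3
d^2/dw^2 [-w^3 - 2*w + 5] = -6*w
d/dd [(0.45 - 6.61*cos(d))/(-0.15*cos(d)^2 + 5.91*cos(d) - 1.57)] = (0.9915*cos(d)^2 - 0.134999999999998*cos(d) - 7.7182)*sin(d)/(0.0225*cos(d)^4 - 1.773*cos(d)^3 + 35.3991*cos(d)^2 - 18.5574*cos(d) + 2.4649)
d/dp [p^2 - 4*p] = 2*p - 4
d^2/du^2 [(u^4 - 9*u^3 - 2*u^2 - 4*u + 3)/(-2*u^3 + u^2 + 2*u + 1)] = 2*(21*u^6 + 144*u^5 + 21*u^4 + 103*u^3 + 117*u^2 - 21*u - 15)/(8*u^9 - 12*u^8 - 18*u^7 + 11*u^6 + 30*u^5 + 9*u^4 - 14*u^3 - 15*u^2 - 6*u - 1)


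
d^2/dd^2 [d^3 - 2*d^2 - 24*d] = 6*d - 4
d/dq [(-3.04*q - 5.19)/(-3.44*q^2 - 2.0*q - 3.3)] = (10.4576*q^2 + 6.08*q - (3.04*q + 5.19)*(6.88*q + 2.0) + 10.032)/(3.44*q^2 + 2.0*q + 3.3)^2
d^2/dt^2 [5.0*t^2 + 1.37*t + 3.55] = 10.0000000000000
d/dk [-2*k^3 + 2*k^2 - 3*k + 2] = -6*k^2 + 4*k - 3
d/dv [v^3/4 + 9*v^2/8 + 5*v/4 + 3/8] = 3*v^2/4 + 9*v/4 + 5/4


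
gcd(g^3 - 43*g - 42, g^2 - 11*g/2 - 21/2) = g - 7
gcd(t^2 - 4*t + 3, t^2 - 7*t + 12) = t - 3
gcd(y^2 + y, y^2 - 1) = y + 1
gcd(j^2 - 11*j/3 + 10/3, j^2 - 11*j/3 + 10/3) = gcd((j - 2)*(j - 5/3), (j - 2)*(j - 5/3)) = j^2 - 11*j/3 + 10/3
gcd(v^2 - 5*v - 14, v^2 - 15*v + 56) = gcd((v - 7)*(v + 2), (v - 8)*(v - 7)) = v - 7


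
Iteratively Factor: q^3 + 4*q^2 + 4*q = (q + 2)*(q^2 + 2*q) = q*(q + 2)*(q + 2)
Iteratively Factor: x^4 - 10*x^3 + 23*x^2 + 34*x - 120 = (x - 4)*(x^3 - 6*x^2 - x + 30) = (x - 4)*(x + 2)*(x^2 - 8*x + 15) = (x - 5)*(x - 4)*(x + 2)*(x - 3)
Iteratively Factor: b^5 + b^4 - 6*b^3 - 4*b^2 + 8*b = (b + 2)*(b^4 - b^3 - 4*b^2 + 4*b) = (b - 2)*(b + 2)*(b^3 + b^2 - 2*b) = b*(b - 2)*(b + 2)*(b^2 + b - 2) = b*(b - 2)*(b - 1)*(b + 2)*(b + 2)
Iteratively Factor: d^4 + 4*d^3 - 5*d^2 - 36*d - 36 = (d + 2)*(d^3 + 2*d^2 - 9*d - 18) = (d + 2)*(d + 3)*(d^2 - d - 6) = (d + 2)^2*(d + 3)*(d - 3)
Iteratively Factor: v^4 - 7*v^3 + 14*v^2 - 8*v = (v)*(v^3 - 7*v^2 + 14*v - 8) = v*(v - 1)*(v^2 - 6*v + 8) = v*(v - 2)*(v - 1)*(v - 4)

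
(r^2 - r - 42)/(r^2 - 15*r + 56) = (r + 6)/(r - 8)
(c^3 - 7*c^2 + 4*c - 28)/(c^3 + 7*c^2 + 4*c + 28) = (c - 7)/(c + 7)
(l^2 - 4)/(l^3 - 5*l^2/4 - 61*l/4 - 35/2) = 4*(l - 2)/(4*l^2 - 13*l - 35)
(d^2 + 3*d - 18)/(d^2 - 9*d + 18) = (d + 6)/(d - 6)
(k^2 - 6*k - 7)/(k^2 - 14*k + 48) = (k^2 - 6*k - 7)/(k^2 - 14*k + 48)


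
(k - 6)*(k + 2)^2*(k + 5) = k^4 + 3*k^3 - 30*k^2 - 124*k - 120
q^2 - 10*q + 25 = (q - 5)^2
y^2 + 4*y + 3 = (y + 1)*(y + 3)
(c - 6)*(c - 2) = c^2 - 8*c + 12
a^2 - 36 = (a - 6)*(a + 6)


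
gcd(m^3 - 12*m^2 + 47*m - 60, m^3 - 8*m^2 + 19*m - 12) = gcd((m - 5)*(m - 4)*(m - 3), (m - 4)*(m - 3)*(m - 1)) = m^2 - 7*m + 12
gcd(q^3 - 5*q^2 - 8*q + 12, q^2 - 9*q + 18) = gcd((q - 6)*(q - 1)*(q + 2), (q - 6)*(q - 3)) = q - 6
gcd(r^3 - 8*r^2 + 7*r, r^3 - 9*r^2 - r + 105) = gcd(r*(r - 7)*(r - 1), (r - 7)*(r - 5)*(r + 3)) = r - 7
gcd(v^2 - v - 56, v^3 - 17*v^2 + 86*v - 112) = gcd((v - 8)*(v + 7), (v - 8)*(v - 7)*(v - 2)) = v - 8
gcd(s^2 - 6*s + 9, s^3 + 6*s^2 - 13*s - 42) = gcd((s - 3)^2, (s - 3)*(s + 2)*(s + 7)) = s - 3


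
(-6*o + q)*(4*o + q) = -24*o^2 - 2*o*q + q^2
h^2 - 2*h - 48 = (h - 8)*(h + 6)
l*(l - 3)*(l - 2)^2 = l^4 - 7*l^3 + 16*l^2 - 12*l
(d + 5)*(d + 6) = d^2 + 11*d + 30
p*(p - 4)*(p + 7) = p^3 + 3*p^2 - 28*p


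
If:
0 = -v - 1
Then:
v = -1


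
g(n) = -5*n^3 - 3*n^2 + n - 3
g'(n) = -15*n^2 - 6*n + 1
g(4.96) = -681.96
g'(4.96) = -397.78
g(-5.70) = 819.80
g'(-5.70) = -452.15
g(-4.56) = 404.15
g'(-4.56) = -283.54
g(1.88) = -44.95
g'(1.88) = -63.30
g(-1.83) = 15.77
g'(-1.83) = -38.25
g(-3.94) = 252.30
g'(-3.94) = -208.21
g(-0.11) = -3.14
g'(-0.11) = 1.48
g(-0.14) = -3.19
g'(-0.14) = 1.55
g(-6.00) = 963.00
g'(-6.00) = -503.00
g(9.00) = -3882.00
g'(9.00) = -1268.00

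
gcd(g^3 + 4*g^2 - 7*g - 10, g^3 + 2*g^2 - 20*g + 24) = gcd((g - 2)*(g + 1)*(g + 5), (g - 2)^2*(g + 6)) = g - 2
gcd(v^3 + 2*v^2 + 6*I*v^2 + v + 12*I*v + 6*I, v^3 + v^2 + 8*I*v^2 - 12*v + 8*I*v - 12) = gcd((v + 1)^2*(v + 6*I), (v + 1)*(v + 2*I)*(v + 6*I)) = v^2 + v*(1 + 6*I) + 6*I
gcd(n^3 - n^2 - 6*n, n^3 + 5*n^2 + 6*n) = n^2 + 2*n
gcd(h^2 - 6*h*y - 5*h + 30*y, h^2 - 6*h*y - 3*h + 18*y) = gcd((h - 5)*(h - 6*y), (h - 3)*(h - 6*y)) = -h + 6*y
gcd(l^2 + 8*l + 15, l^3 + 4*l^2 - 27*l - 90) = l + 3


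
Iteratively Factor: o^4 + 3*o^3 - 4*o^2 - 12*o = (o + 3)*(o^3 - 4*o) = o*(o + 3)*(o^2 - 4) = o*(o - 2)*(o + 3)*(o + 2)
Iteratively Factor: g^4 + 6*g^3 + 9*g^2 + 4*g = (g + 1)*(g^3 + 5*g^2 + 4*g) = (g + 1)^2*(g^2 + 4*g) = g*(g + 1)^2*(g + 4)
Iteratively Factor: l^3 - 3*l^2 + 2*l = (l)*(l^2 - 3*l + 2) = l*(l - 2)*(l - 1)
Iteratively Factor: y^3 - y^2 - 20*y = (y)*(y^2 - y - 20) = y*(y + 4)*(y - 5)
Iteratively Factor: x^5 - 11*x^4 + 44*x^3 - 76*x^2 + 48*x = (x - 4)*(x^4 - 7*x^3 + 16*x^2 - 12*x) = x*(x - 4)*(x^3 - 7*x^2 + 16*x - 12) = x*(x - 4)*(x - 2)*(x^2 - 5*x + 6) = x*(x - 4)*(x - 3)*(x - 2)*(x - 2)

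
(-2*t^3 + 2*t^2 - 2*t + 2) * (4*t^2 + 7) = -8*t^5 + 8*t^4 - 22*t^3 + 22*t^2 - 14*t + 14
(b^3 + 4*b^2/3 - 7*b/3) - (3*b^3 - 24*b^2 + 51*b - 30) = -2*b^3 + 76*b^2/3 - 160*b/3 + 30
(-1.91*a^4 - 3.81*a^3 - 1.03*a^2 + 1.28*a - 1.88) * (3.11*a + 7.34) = -5.9401*a^5 - 25.8685*a^4 - 31.1687*a^3 - 3.5794*a^2 + 3.5484*a - 13.7992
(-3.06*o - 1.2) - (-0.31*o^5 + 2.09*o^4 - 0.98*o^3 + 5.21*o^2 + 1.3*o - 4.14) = 0.31*o^5 - 2.09*o^4 + 0.98*o^3 - 5.21*o^2 - 4.36*o + 2.94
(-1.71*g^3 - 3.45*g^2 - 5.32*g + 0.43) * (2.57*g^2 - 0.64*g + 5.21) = -4.3947*g^5 - 7.7721*g^4 - 20.3735*g^3 - 13.4646*g^2 - 27.9924*g + 2.2403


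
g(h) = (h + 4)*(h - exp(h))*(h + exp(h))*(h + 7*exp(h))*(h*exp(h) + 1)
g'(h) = (1 - exp(h))*(h + 4)*(h + exp(h))*(h + 7*exp(h))*(h*exp(h) + 1) + (h + 4)*(h - exp(h))*(h + exp(h))*(h + 7*exp(h))*(h*exp(h) + exp(h)) + (h + 4)*(h - exp(h))*(h + exp(h))*(h*exp(h) + 1)*(7*exp(h) + 1) + (h + 4)*(h - exp(h))*(h + 7*exp(h))*(h*exp(h) + 1)*(exp(h) + 1) + (h - exp(h))*(h + exp(h))*(h + 7*exp(h))*(h*exp(h) + 1)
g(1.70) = -63644.11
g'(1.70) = -297852.92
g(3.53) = -255384694.03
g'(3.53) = -1126397276.82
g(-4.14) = 9.03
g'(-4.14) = -71.83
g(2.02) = -282307.59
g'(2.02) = -1306671.88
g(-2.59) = -15.72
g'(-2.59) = 14.97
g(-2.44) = -13.36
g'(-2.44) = 16.32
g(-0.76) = 1.88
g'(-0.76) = -6.16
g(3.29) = -88346980.57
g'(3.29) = -391887726.23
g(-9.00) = 3640.60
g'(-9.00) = -1945.64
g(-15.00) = 37124.82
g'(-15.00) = -10800.11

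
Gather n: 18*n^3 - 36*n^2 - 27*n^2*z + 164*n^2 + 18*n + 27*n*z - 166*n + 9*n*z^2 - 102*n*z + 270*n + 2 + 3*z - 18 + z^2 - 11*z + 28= 18*n^3 + n^2*(128 - 27*z) + n*(9*z^2 - 75*z + 122) + z^2 - 8*z + 12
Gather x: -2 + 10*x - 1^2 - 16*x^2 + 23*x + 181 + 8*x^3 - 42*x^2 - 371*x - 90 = 8*x^3 - 58*x^2 - 338*x + 88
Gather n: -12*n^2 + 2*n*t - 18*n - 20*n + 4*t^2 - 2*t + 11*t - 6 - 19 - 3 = -12*n^2 + n*(2*t - 38) + 4*t^2 + 9*t - 28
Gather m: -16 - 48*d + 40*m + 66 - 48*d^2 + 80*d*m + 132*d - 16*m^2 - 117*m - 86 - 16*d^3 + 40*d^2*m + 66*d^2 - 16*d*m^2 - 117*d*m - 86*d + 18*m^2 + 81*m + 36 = -16*d^3 + 18*d^2 - 2*d + m^2*(2 - 16*d) + m*(40*d^2 - 37*d + 4)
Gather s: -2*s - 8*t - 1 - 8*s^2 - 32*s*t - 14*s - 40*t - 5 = -8*s^2 + s*(-32*t - 16) - 48*t - 6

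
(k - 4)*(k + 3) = k^2 - k - 12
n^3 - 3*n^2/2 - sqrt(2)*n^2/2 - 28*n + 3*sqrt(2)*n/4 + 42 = (n - 3/2)*(n - 4*sqrt(2))*(n + 7*sqrt(2)/2)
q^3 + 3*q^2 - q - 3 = (q - 1)*(q + 1)*(q + 3)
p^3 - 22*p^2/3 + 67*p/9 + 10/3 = (p - 6)*(p - 5/3)*(p + 1/3)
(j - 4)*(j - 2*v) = j^2 - 2*j*v - 4*j + 8*v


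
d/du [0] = 0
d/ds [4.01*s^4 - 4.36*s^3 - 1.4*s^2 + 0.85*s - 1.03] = 16.04*s^3 - 13.08*s^2 - 2.8*s + 0.85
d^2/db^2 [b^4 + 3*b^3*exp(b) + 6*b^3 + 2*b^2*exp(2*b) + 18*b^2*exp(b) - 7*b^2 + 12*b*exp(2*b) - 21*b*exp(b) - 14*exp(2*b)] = 3*b^3*exp(b) + 8*b^2*exp(2*b) + 36*b^2*exp(b) + 12*b^2 + 64*b*exp(2*b) + 69*b*exp(b) + 36*b - 4*exp(2*b) - 6*exp(b) - 14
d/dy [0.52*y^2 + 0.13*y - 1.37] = 1.04*y + 0.13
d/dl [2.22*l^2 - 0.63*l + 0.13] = 4.44*l - 0.63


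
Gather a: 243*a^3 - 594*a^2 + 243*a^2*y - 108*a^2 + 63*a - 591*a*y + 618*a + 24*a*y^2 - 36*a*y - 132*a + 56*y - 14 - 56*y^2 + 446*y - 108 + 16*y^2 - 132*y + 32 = 243*a^3 + a^2*(243*y - 702) + a*(24*y^2 - 627*y + 549) - 40*y^2 + 370*y - 90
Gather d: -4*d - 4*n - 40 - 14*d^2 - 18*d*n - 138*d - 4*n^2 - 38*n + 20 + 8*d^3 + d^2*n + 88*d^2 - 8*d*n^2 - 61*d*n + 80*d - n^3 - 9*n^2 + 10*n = 8*d^3 + d^2*(n + 74) + d*(-8*n^2 - 79*n - 62) - n^3 - 13*n^2 - 32*n - 20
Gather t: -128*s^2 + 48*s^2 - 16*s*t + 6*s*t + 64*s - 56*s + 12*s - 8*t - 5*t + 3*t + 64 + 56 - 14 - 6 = -80*s^2 + 20*s + t*(-10*s - 10) + 100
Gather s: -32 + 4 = -28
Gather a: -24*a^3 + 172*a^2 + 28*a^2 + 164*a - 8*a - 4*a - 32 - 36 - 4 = -24*a^3 + 200*a^2 + 152*a - 72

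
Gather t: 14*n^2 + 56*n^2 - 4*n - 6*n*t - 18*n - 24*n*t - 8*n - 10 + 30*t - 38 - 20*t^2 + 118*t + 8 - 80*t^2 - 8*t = 70*n^2 - 30*n - 100*t^2 + t*(140 - 30*n) - 40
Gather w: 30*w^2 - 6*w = 30*w^2 - 6*w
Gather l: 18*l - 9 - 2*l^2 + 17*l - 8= -2*l^2 + 35*l - 17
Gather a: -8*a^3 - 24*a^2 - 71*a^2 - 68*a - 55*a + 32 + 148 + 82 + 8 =-8*a^3 - 95*a^2 - 123*a + 270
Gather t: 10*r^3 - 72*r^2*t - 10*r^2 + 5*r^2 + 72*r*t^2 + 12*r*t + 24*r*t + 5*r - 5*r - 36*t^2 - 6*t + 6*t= 10*r^3 - 5*r^2 + t^2*(72*r - 36) + t*(-72*r^2 + 36*r)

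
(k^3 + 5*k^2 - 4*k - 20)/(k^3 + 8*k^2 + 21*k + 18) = (k^2 + 3*k - 10)/(k^2 + 6*k + 9)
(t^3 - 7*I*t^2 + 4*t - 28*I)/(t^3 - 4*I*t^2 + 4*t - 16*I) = (t - 7*I)/(t - 4*I)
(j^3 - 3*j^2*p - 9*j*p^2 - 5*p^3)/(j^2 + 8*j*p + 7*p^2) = (j^2 - 4*j*p - 5*p^2)/(j + 7*p)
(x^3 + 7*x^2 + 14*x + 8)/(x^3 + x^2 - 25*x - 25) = (x^2 + 6*x + 8)/(x^2 - 25)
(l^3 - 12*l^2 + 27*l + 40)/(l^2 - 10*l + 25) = (l^2 - 7*l - 8)/(l - 5)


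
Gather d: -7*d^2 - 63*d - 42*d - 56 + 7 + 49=-7*d^2 - 105*d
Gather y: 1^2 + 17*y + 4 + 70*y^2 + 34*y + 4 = 70*y^2 + 51*y + 9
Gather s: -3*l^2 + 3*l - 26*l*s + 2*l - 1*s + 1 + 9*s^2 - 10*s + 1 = -3*l^2 + 5*l + 9*s^2 + s*(-26*l - 11) + 2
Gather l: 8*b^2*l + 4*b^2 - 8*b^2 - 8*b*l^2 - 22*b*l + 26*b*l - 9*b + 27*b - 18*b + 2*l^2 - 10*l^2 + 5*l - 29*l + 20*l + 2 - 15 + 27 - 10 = -4*b^2 + l^2*(-8*b - 8) + l*(8*b^2 + 4*b - 4) + 4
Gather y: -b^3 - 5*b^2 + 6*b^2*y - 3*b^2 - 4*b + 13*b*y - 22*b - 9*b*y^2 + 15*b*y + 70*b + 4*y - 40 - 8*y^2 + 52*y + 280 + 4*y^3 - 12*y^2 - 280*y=-b^3 - 8*b^2 + 44*b + 4*y^3 + y^2*(-9*b - 20) + y*(6*b^2 + 28*b - 224) + 240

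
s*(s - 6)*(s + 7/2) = s^3 - 5*s^2/2 - 21*s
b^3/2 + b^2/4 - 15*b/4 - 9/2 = (b/2 + 1)*(b - 3)*(b + 3/2)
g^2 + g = g*(g + 1)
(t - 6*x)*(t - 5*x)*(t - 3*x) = t^3 - 14*t^2*x + 63*t*x^2 - 90*x^3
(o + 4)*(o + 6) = o^2 + 10*o + 24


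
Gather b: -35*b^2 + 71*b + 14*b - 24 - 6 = -35*b^2 + 85*b - 30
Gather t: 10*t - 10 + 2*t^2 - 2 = 2*t^2 + 10*t - 12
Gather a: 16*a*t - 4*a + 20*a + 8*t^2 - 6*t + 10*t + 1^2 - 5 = a*(16*t + 16) + 8*t^2 + 4*t - 4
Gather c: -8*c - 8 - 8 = -8*c - 16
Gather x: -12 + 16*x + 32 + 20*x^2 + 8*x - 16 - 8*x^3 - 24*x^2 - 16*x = -8*x^3 - 4*x^2 + 8*x + 4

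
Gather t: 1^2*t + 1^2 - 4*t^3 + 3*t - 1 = -4*t^3 + 4*t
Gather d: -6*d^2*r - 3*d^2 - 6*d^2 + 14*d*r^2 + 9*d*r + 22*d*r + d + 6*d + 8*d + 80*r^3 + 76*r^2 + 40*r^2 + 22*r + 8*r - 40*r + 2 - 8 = d^2*(-6*r - 9) + d*(14*r^2 + 31*r + 15) + 80*r^3 + 116*r^2 - 10*r - 6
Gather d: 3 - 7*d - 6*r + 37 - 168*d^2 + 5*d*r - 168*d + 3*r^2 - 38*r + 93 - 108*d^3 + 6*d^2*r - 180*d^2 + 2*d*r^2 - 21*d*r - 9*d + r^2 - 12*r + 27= -108*d^3 + d^2*(6*r - 348) + d*(2*r^2 - 16*r - 184) + 4*r^2 - 56*r + 160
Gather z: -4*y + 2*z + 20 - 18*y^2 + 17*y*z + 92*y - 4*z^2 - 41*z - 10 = -18*y^2 + 88*y - 4*z^2 + z*(17*y - 39) + 10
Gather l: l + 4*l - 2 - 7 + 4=5*l - 5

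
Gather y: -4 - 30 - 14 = -48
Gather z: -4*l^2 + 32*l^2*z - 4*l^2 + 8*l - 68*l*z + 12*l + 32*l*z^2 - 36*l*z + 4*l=-8*l^2 + 32*l*z^2 + 24*l + z*(32*l^2 - 104*l)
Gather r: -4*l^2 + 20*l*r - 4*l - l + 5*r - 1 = -4*l^2 - 5*l + r*(20*l + 5) - 1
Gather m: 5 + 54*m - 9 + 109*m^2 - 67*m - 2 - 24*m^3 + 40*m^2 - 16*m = -24*m^3 + 149*m^2 - 29*m - 6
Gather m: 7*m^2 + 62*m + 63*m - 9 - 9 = 7*m^2 + 125*m - 18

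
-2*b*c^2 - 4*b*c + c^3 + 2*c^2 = c*(-2*b + c)*(c + 2)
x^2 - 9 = (x - 3)*(x + 3)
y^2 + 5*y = y*(y + 5)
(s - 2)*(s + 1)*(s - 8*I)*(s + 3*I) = s^4 - s^3 - 5*I*s^3 + 22*s^2 + 5*I*s^2 - 24*s + 10*I*s - 48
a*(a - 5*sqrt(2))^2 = a^3 - 10*sqrt(2)*a^2 + 50*a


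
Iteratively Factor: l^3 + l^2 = (l + 1)*(l^2) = l*(l + 1)*(l)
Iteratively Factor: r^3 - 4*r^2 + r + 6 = (r + 1)*(r^2 - 5*r + 6) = (r - 3)*(r + 1)*(r - 2)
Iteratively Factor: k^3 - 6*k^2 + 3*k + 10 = (k + 1)*(k^2 - 7*k + 10) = (k - 2)*(k + 1)*(k - 5)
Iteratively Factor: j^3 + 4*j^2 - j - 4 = (j + 4)*(j^2 - 1) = (j + 1)*(j + 4)*(j - 1)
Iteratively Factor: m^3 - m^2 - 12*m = (m)*(m^2 - m - 12) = m*(m + 3)*(m - 4)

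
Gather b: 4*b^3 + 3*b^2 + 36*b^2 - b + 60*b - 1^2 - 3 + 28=4*b^3 + 39*b^2 + 59*b + 24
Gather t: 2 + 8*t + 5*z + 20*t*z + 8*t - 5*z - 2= t*(20*z + 16)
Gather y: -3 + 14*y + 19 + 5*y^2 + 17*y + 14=5*y^2 + 31*y + 30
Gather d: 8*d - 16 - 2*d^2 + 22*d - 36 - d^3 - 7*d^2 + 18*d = -d^3 - 9*d^2 + 48*d - 52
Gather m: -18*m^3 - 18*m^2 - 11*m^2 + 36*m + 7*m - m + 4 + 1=-18*m^3 - 29*m^2 + 42*m + 5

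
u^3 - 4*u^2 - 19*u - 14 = (u - 7)*(u + 1)*(u + 2)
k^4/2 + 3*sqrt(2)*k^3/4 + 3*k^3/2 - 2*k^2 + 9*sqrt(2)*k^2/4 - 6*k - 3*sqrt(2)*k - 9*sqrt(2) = (k/2 + 1)*(k - 2)*(k + 3)*(k + 3*sqrt(2)/2)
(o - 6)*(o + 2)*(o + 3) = o^3 - o^2 - 24*o - 36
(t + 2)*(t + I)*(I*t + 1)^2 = -t^4 - 2*t^3 + I*t^3 - t^2 + 2*I*t^2 - 2*t + I*t + 2*I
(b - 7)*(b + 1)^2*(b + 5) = b^4 - 38*b^2 - 72*b - 35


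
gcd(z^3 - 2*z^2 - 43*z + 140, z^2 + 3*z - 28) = z^2 + 3*z - 28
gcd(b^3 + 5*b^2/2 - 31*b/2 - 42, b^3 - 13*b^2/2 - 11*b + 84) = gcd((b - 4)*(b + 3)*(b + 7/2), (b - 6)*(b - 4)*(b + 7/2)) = b^2 - b/2 - 14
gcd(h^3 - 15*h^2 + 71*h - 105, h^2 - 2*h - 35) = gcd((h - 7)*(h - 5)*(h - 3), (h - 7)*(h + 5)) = h - 7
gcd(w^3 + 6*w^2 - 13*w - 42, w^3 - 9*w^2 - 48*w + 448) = w + 7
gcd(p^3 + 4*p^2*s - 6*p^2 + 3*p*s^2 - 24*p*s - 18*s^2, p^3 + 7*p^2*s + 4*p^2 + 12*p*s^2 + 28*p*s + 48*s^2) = p + 3*s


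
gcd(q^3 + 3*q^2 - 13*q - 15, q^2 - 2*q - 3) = q^2 - 2*q - 3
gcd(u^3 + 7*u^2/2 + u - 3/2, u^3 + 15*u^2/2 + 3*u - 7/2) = u^2 + u/2 - 1/2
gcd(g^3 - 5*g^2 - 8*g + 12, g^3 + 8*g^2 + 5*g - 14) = g^2 + g - 2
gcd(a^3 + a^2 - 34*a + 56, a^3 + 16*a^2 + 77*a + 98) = a + 7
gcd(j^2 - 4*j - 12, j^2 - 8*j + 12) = j - 6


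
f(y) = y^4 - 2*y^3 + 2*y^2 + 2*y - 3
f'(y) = 4*y^3 - 6*y^2 + 4*y + 2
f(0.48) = -1.75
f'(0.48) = 2.98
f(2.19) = 12.97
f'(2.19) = 24.00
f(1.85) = 6.60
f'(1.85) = 14.19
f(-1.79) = 21.57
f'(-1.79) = -47.33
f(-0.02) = -3.04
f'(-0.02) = 1.92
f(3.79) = 130.76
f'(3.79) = 148.74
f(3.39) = 80.92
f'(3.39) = 102.44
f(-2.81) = 113.90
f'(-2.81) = -145.37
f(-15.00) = 57792.00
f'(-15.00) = -14908.00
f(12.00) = 17589.00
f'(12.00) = 6098.00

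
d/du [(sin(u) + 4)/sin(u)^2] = -(sin(u) + 8)*cos(u)/sin(u)^3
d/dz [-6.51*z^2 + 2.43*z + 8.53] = 2.43 - 13.02*z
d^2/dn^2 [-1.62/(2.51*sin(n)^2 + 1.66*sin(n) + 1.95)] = (40.824648*sin(n)^4 + 20.249676*sin(n)^3 - 88.48926*sin(n)^2 - 45.743292*sin(n) + 6.930036)/(2.51*sin(n)^2 + 1.66*sin(n) + 1.95)^3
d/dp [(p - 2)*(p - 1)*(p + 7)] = 3*p^2 + 8*p - 19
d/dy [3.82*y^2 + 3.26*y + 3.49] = 7.64*y + 3.26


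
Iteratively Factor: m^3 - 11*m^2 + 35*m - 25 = (m - 5)*(m^2 - 6*m + 5) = (m - 5)*(m - 1)*(m - 5)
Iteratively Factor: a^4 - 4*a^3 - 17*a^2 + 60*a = (a)*(a^3 - 4*a^2 - 17*a + 60) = a*(a + 4)*(a^2 - 8*a + 15) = a*(a - 3)*(a + 4)*(a - 5)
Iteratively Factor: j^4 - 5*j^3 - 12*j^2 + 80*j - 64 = (j - 4)*(j^3 - j^2 - 16*j + 16) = (j - 4)*(j + 4)*(j^2 - 5*j + 4) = (j - 4)*(j - 1)*(j + 4)*(j - 4)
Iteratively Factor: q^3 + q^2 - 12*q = (q - 3)*(q^2 + 4*q) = q*(q - 3)*(q + 4)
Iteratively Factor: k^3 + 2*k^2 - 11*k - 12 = (k + 4)*(k^2 - 2*k - 3) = (k + 1)*(k + 4)*(k - 3)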